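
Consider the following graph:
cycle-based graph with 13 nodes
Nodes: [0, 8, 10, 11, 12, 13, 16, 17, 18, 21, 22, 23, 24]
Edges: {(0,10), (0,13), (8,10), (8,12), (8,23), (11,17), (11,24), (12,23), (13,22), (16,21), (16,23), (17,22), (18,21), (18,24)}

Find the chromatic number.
Clique number ω(G) = 3 (lower bound: χ ≥ ω).
The clique on [8, 12, 23] has size 3, forcing χ ≥ 3, and the coloring below uses 3 colors, so χ(G) = 3.
A valid 3-coloring: color 1: [10, 13, 17, 21, 23, 24]; color 2: [0, 8, 11, 16, 18, 22]; color 3: [12].

χ(G) = 3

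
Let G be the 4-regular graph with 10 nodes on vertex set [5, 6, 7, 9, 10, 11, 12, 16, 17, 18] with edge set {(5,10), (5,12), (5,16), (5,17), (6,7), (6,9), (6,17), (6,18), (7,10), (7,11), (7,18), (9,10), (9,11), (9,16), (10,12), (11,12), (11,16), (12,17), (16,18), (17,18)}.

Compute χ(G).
Clique number ω(G) = 3 (lower bound: χ ≥ ω).
Suppose a proper 3-coloring c exists. The clique [5, 10, 12] takes 3 distinct colors; by symmetry let c(5) = 1, c(10) = 2, c(12) = 3.
- Vertex 17: neighbors [5, 12] already have colors [1, 3] ⇒ c(17) = 2.
- Vertex 6: neighbors [17] already have colors [2]; try each remaining color.
- Case c(6) = 1:
  - Vertex 7: neighbors [6, 10] already have colors [1, 2] ⇒ c(7) = 3.
  - Vertex 18: neighbors [6, 17, 7] already have colors [1, 2, 3] — all 3 colors blocked. Contradiction.
- Case c(6) = 3:
  - Vertex 7: neighbors [10, 6] already have colors [2, 3] ⇒ c(7) = 1.
  - Vertex 18: neighbors [7, 17, 6] already have colors [1, 2, 3] — all 3 colors blocked. Contradiction.
Every case ends in a contradiction, so G has no proper 3-coloring (χ ≥ 4).
The coloring below uses 4 colors, so χ(G) = 4.
A valid 4-coloring: color 1: [9, 12, 18]; color 2: [6, 10, 11]; color 3: [7, 16, 17]; color 4: [5].

χ(G) = 4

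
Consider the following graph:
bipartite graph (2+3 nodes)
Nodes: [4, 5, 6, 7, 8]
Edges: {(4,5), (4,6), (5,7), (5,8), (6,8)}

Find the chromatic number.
χ(G) = 2

Clique number ω(G) = 2 (lower bound: χ ≥ ω).
The graph is bipartite (no odd cycle), so 2 colors suffice: χ(G) = 2.
A valid 2-coloring: color 1: [5, 6]; color 2: [4, 7, 8].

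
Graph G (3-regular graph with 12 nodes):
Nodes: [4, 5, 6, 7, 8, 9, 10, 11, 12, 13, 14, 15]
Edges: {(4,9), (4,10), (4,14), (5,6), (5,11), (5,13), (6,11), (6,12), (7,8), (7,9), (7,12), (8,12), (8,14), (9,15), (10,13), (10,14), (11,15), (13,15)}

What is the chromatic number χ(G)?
Clique number ω(G) = 3 (lower bound: χ ≥ ω).
The clique on [4, 10, 14] has size 3, forcing χ ≥ 3, and the coloring below uses 3 colors, so χ(G) = 3.
A valid 3-coloring: color 1: [6, 8, 10, 15]; color 2: [5, 9, 12, 14]; color 3: [4, 7, 11, 13].

χ(G) = 3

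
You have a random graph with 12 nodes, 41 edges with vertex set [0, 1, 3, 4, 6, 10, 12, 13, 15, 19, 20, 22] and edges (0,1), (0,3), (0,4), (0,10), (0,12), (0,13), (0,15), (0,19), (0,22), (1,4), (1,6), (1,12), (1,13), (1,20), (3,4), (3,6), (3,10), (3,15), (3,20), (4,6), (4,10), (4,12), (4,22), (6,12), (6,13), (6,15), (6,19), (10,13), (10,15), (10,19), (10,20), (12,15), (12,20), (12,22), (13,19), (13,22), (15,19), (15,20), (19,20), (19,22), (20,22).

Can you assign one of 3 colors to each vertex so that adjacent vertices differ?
No, G is not 3-colorable

The clique on vertices [0, 10, 13, 19] has size 4 > 3, so it alone needs 4 colors.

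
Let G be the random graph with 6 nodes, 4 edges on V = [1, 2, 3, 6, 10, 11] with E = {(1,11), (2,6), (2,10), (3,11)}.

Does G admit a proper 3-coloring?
Yes, G is 3-colorable

A valid 3-coloring: color 1: [2, 11]; color 2: [1, 3, 6, 10].
(χ(G) = 2 ≤ 3.)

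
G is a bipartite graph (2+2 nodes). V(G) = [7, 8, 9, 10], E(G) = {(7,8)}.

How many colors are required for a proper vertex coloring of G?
χ(G) = 2

Clique number ω(G) = 2 (lower bound: χ ≥ ω).
The graph is bipartite (no odd cycle), so 2 colors suffice: χ(G) = 2.
A valid 2-coloring: color 1: [7, 9, 10]; color 2: [8].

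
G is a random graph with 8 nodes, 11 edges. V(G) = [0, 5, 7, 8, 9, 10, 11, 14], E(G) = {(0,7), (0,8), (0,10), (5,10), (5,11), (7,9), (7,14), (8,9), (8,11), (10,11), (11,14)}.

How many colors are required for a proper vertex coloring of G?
Clique number ω(G) = 3 (lower bound: χ ≥ ω).
The clique on [5, 10, 11] has size 3, forcing χ ≥ 3, and the coloring below uses 3 colors, so χ(G) = 3.
A valid 3-coloring: color 1: [0, 9, 11]; color 2: [7, 8, 10]; color 3: [5, 14].

χ(G) = 3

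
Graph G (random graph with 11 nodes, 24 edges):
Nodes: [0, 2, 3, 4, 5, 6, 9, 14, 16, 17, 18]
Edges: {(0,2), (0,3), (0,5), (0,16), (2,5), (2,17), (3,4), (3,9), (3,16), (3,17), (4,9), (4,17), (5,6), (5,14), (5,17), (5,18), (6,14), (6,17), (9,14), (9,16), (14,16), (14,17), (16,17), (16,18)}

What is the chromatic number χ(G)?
χ(G) = 4

Clique number ω(G) = 4 (lower bound: χ ≥ ω).
The clique on [5, 6, 14, 17] has size 4, forcing χ ≥ 4, and the coloring below uses 4 colors, so χ(G) = 4.
A valid 4-coloring: color 1: [0, 9, 17, 18]; color 2: [4, 5, 16]; color 3: [2, 3, 14]; color 4: [6].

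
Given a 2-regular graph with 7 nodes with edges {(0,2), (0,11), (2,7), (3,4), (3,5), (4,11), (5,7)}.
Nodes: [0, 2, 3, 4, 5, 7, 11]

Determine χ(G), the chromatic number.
Clique number ω(G) = 2 (lower bound: χ ≥ ω).
Odd cycle [3, 5, 7, 2, 0, 11, 4] needs 3 colors (χ ≥ 3).
The coloring below uses 3 colors, so χ(G) = 3.
A valid 3-coloring: color 1: [2, 3, 11]; color 2: [0, 4, 7]; color 3: [5].

χ(G) = 3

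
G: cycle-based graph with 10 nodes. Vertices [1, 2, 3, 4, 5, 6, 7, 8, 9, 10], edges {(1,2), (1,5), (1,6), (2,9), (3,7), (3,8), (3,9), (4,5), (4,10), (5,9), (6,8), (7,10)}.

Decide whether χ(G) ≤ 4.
A valid 4-coloring: color 1: [2, 3, 5, 6, 10]; color 2: [1, 4, 7, 8, 9].
(χ(G) = 2 ≤ 4.)

Yes, G is 4-colorable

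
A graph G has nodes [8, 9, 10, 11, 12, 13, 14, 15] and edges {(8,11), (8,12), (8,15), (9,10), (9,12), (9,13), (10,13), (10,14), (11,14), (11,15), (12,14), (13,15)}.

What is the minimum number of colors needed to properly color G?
χ(G) = 3

Clique number ω(G) = 3 (lower bound: χ ≥ ω).
The clique on [8, 11, 15] has size 3, forcing χ ≥ 3, and the coloring below uses 3 colors, so χ(G) = 3.
A valid 3-coloring: color 1: [11, 12, 13]; color 2: [8, 10]; color 3: [9, 14, 15].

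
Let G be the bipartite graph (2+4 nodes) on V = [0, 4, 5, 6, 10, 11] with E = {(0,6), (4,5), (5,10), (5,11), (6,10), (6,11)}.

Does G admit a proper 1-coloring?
No, G is not 1-colorable

Edge (0,6) forces its endpoints to differ, so 1 color is not enough.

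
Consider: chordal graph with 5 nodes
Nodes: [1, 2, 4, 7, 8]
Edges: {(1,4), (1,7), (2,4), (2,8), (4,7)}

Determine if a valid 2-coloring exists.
The clique on vertices [1, 4, 7] has size 3 > 2, so it alone needs 3 colors.

No, G is not 2-colorable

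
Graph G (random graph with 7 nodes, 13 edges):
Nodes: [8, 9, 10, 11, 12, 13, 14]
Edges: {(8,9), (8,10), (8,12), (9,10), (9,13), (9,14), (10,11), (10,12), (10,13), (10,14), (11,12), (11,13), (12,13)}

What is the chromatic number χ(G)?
χ(G) = 4

Clique number ω(G) = 4 (lower bound: χ ≥ ω).
The clique on [10, 11, 12, 13] has size 4, forcing χ ≥ 4, and the coloring below uses 4 colors, so χ(G) = 4.
A valid 4-coloring: color 1: [10]; color 2: [9, 12]; color 3: [8, 13, 14]; color 4: [11].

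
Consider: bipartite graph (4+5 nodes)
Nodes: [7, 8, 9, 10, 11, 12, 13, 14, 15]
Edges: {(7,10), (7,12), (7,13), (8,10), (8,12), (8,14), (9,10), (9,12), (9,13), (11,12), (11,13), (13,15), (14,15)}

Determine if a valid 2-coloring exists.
Yes, G is 2-colorable

A valid 2-coloring: color 1: [10, 12, 13, 14]; color 2: [7, 8, 9, 11, 15].
(χ(G) = 2 ≤ 2.)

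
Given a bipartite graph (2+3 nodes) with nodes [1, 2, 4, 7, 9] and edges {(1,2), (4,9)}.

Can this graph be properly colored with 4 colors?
Yes, G is 4-colorable

A valid 4-coloring: color 1: [2, 4, 7]; color 2: [1, 9].
(χ(G) = 2 ≤ 4.)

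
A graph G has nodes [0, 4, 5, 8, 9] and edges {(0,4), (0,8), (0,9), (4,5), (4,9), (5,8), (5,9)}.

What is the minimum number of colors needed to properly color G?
χ(G) = 3

Clique number ω(G) = 3 (lower bound: χ ≥ ω).
The clique on [0, 4, 9] has size 3, forcing χ ≥ 3, and the coloring below uses 3 colors, so χ(G) = 3.
A valid 3-coloring: color 1: [4, 8]; color 2: [9]; color 3: [0, 5].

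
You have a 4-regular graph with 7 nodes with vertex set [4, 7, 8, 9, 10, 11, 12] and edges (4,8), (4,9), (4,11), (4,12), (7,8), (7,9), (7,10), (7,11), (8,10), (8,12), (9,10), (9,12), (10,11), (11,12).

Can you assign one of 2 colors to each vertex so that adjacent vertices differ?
The clique on vertices [7, 8, 10] has size 3 > 2, so it alone needs 3 colors.

No, G is not 2-colorable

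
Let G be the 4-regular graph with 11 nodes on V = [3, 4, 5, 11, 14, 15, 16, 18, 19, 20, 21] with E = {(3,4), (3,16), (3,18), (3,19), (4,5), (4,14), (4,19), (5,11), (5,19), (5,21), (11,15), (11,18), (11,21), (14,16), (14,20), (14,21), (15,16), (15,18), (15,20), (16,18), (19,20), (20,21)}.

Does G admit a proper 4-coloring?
Yes, G is 4-colorable

A valid 4-coloring: color 1: [4, 11, 16, 20]; color 2: [3, 5, 14, 15]; color 3: [18, 19, 21].
(χ(G) = 3 ≤ 4.)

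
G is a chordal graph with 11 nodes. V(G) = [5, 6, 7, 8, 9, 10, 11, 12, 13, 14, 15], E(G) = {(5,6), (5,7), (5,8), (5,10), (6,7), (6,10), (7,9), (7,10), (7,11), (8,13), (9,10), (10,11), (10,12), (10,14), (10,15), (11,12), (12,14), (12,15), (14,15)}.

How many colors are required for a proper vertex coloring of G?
Clique number ω(G) = 4 (lower bound: χ ≥ ω).
The clique on [10, 12, 14, 15] has size 4, forcing χ ≥ 4, and the coloring below uses 4 colors, so χ(G) = 4.
A valid 4-coloring: color 1: [8, 10]; color 2: [7, 12, 13]; color 3: [5, 9, 11, 15]; color 4: [6, 14].

χ(G) = 4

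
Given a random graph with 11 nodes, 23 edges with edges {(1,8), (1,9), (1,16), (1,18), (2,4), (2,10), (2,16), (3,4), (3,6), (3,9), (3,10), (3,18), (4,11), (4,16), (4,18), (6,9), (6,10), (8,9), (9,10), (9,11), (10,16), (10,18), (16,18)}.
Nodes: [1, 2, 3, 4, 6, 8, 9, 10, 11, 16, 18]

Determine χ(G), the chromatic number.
Clique number ω(G) = 4 (lower bound: χ ≥ ω).
The clique on [3, 6, 9, 10] has size 4, forcing χ ≥ 4, and the coloring below uses 4 colors, so χ(G) = 4.
A valid 4-coloring: color 1: [2, 9, 18]; color 2: [1, 4, 10]; color 3: [3, 8, 11, 16]; color 4: [6].

χ(G) = 4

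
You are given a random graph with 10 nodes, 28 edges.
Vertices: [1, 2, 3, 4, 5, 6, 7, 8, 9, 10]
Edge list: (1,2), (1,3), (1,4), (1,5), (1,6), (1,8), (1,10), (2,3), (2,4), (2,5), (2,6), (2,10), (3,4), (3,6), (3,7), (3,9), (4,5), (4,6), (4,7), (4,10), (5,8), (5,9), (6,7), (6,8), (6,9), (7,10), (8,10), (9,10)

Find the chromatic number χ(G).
χ(G) = 5

Clique number ω(G) = 5 (lower bound: χ ≥ ω).
The clique on [1, 2, 3, 4, 6] has size 5, forcing χ ≥ 5, and the coloring below uses 5 colors, so χ(G) = 5.
A valid 5-coloring: color 1: [5, 6, 10]; color 2: [4, 8, 9]; color 3: [1, 7]; color 4: [3]; color 5: [2].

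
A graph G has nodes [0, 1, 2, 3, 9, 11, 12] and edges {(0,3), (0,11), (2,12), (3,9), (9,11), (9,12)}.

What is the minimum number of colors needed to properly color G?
Clique number ω(G) = 2 (lower bound: χ ≥ ω).
The graph is bipartite (no odd cycle), so 2 colors suffice: χ(G) = 2.
A valid 2-coloring: color 1: [0, 1, 2, 9]; color 2: [3, 11, 12].

χ(G) = 2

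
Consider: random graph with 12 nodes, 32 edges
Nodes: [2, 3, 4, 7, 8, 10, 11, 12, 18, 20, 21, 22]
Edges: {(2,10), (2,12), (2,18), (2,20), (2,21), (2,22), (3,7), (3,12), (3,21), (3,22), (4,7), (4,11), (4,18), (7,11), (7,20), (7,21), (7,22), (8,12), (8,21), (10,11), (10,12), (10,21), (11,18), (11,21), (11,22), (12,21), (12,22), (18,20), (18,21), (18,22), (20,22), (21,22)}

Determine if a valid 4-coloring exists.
A valid 4-coloring: color 1: [4, 20, 21]; color 2: [8, 10, 22]; color 3: [7, 12, 18]; color 4: [2, 3, 11].
(χ(G) = 4 ≤ 4.)

Yes, G is 4-colorable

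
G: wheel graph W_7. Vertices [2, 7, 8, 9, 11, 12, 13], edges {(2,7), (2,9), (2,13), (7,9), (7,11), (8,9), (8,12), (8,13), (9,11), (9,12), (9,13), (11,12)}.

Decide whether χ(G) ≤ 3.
Yes, G is 3-colorable

A valid 3-coloring: color 1: [9]; color 2: [7, 12, 13]; color 3: [2, 8, 11].
(χ(G) = 3 ≤ 3.)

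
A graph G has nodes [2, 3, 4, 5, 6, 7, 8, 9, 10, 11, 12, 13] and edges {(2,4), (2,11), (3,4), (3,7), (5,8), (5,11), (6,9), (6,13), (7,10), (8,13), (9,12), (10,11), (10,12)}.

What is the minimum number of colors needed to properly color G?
Clique number ω(G) = 2 (lower bound: χ ≥ ω).
The graph is bipartite (no odd cycle), so 2 colors suffice: χ(G) = 2.
A valid 2-coloring: color 1: [2, 3, 5, 9, 10, 13]; color 2: [4, 6, 7, 8, 11, 12].

χ(G) = 2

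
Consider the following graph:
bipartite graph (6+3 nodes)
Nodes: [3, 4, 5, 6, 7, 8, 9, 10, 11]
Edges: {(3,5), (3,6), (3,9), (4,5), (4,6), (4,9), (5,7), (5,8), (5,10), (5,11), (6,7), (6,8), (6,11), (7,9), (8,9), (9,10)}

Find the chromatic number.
χ(G) = 2

Clique number ω(G) = 2 (lower bound: χ ≥ ω).
The graph is bipartite (no odd cycle), so 2 colors suffice: χ(G) = 2.
A valid 2-coloring: color 1: [5, 6, 9]; color 2: [3, 4, 7, 8, 10, 11].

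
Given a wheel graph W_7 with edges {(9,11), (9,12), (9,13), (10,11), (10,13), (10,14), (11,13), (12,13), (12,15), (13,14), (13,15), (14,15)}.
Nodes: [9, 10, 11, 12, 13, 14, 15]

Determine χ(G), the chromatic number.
Clique number ω(G) = 3 (lower bound: χ ≥ ω).
The clique on [9, 11, 13] has size 3, forcing χ ≥ 3, and the coloring below uses 3 colors, so χ(G) = 3.
A valid 3-coloring: color 1: [13]; color 2: [9, 10, 15]; color 3: [11, 12, 14].

χ(G) = 3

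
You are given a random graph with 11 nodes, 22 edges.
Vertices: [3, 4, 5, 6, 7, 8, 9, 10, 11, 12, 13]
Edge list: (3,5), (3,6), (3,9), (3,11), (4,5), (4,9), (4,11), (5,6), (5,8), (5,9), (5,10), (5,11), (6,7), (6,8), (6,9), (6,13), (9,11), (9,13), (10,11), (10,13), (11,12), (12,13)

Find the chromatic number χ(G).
Clique number ω(G) = 4 (lower bound: χ ≥ ω).
The clique on [3, 5, 9, 11] has size 4, forcing χ ≥ 4, and the coloring below uses 4 colors, so χ(G) = 4.
A valid 4-coloring: color 1: [5, 7, 13]; color 2: [6, 11]; color 3: [8, 9, 10, 12]; color 4: [3, 4].

χ(G) = 4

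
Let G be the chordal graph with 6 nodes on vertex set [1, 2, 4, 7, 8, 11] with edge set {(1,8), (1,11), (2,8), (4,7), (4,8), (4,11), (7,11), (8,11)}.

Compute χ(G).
χ(G) = 3

Clique number ω(G) = 3 (lower bound: χ ≥ ω).
The clique on [1, 8, 11] has size 3, forcing χ ≥ 3, and the coloring below uses 3 colors, so χ(G) = 3.
A valid 3-coloring: color 1: [2, 11]; color 2: [7, 8]; color 3: [1, 4].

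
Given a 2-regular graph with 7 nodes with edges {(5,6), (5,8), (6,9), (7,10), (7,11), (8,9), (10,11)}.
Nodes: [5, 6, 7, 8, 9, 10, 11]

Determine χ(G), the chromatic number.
Clique number ω(G) = 3 (lower bound: χ ≥ ω).
The clique on [7, 10, 11] has size 3, forcing χ ≥ 3, and the coloring below uses 3 colors, so χ(G) = 3.
A valid 3-coloring: color 1: [5, 7, 9]; color 2: [6, 8, 11]; color 3: [10].

χ(G) = 3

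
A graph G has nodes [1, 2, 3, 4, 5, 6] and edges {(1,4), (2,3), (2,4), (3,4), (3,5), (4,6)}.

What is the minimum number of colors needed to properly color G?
χ(G) = 3

Clique number ω(G) = 3 (lower bound: χ ≥ ω).
The clique on [2, 3, 4] has size 3, forcing χ ≥ 3, and the coloring below uses 3 colors, so χ(G) = 3.
A valid 3-coloring: color 1: [4, 5]; color 2: [1, 3, 6]; color 3: [2].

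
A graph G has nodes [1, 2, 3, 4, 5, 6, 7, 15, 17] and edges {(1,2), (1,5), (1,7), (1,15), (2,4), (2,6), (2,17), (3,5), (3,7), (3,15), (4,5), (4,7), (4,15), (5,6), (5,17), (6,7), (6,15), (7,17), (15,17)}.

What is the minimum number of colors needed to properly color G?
χ(G) = 2

Clique number ω(G) = 2 (lower bound: χ ≥ ω).
The graph is bipartite (no odd cycle), so 2 colors suffice: χ(G) = 2.
A valid 2-coloring: color 1: [2, 5, 7, 15]; color 2: [1, 3, 4, 6, 17].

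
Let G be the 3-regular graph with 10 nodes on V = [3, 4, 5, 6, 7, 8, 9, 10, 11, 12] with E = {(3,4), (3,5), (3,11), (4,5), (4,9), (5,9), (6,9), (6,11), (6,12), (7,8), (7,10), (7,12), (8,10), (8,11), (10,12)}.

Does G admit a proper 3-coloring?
Yes, G is 3-colorable

A valid 3-coloring: color 1: [4, 6, 7]; color 2: [5, 10, 11]; color 3: [3, 8, 9, 12].
(χ(G) = 3 ≤ 3.)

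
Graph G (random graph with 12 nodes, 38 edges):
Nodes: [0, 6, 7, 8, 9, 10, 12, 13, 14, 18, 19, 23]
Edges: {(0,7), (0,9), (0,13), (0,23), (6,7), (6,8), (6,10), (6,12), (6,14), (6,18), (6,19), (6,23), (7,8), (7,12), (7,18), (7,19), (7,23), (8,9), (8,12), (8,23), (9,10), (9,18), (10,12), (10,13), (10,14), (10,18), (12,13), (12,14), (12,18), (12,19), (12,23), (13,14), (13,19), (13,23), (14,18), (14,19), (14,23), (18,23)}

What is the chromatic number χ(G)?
χ(G) = 5

Clique number ω(G) = 5 (lower bound: χ ≥ ω).
The clique on [6, 10, 12, 14, 18] has size 5, forcing χ ≥ 5, and the coloring below uses 5 colors, so χ(G) = 5.
A valid 5-coloring: color 1: [0, 12]; color 2: [6, 9, 13]; color 3: [10, 19, 23]; color 4: [7, 14]; color 5: [8, 18].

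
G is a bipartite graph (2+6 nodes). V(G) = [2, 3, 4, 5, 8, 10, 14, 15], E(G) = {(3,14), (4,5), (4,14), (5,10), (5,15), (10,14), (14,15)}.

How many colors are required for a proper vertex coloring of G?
χ(G) = 2

Clique number ω(G) = 2 (lower bound: χ ≥ ω).
The graph is bipartite (no odd cycle), so 2 colors suffice: χ(G) = 2.
A valid 2-coloring: color 1: [2, 5, 8, 14]; color 2: [3, 4, 10, 15].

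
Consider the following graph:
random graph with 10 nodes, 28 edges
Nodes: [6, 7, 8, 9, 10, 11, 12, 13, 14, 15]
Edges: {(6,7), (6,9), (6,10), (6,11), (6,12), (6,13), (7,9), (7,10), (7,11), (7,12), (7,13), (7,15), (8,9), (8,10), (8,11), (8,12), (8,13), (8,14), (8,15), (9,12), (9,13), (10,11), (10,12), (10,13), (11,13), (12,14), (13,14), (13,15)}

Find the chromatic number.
Clique number ω(G) = 5 (lower bound: χ ≥ ω).
The clique on [6, 7, 10, 11, 13] has size 5, forcing χ ≥ 5, and the coloring below uses 5 colors, so χ(G) = 5.
A valid 5-coloring: color 1: [12, 13]; color 2: [7, 8]; color 3: [6, 14, 15]; color 4: [9, 10]; color 5: [11].

χ(G) = 5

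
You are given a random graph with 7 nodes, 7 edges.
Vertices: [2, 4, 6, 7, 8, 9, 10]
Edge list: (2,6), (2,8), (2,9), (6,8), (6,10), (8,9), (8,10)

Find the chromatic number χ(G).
χ(G) = 3

Clique number ω(G) = 3 (lower bound: χ ≥ ω).
The clique on [6, 8, 10] has size 3, forcing χ ≥ 3, and the coloring below uses 3 colors, so χ(G) = 3.
A valid 3-coloring: color 1: [4, 7, 8]; color 2: [2, 10]; color 3: [6, 9].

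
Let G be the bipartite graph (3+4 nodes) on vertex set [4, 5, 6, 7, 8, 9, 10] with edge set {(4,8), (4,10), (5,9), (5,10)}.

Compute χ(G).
χ(G) = 2

Clique number ω(G) = 2 (lower bound: χ ≥ ω).
The graph is bipartite (no odd cycle), so 2 colors suffice: χ(G) = 2.
A valid 2-coloring: color 1: [4, 5, 6, 7]; color 2: [8, 9, 10].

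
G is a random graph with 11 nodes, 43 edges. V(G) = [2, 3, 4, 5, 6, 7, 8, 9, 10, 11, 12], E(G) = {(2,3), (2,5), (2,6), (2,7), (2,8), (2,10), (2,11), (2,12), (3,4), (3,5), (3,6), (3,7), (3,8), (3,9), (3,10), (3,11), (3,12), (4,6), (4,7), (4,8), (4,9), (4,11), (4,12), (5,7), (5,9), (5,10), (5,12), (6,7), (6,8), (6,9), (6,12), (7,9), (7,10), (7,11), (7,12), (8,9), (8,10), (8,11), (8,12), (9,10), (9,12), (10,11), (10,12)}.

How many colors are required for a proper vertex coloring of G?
χ(G) = 6

Clique number ω(G) = 6 (lower bound: χ ≥ ω).
The clique on [3, 4, 6, 8, 9, 12] has size 6, forcing χ ≥ 6, and the coloring below uses 6 colors, so χ(G) = 6.
A valid 6-coloring: color 1: [3]; color 2: [7, 8]; color 3: [11, 12]; color 4: [2, 9]; color 5: [4, 10]; color 6: [5, 6].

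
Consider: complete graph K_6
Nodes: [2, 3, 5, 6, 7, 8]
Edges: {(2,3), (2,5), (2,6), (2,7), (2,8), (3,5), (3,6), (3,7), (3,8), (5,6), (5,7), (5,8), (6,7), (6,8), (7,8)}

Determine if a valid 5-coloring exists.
No, G is not 5-colorable

The clique on vertices [2, 3, 5, 6, 7, 8] has size 6 > 5, so it alone needs 6 colors.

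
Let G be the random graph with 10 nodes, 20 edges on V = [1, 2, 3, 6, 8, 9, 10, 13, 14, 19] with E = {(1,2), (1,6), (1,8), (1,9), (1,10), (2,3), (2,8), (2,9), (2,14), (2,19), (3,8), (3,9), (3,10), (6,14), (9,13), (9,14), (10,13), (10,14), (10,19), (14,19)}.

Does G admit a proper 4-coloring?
A valid 4-coloring: color 1: [2, 6, 10]; color 2: [8, 9, 19]; color 3: [1, 3, 13, 14].
(χ(G) = 3 ≤ 4.)

Yes, G is 4-colorable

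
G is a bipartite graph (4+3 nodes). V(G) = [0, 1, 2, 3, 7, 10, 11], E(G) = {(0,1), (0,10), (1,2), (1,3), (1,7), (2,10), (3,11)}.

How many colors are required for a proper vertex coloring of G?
Clique number ω(G) = 2 (lower bound: χ ≥ ω).
The graph is bipartite (no odd cycle), so 2 colors suffice: χ(G) = 2.
A valid 2-coloring: color 1: [1, 10, 11]; color 2: [0, 2, 3, 7].

χ(G) = 2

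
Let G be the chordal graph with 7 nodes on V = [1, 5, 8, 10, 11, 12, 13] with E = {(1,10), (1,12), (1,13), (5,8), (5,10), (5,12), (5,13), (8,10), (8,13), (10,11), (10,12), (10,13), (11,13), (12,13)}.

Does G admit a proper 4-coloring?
A valid 4-coloring: color 1: [10]; color 2: [13]; color 3: [8, 11, 12]; color 4: [1, 5].
(χ(G) = 4 ≤ 4.)

Yes, G is 4-colorable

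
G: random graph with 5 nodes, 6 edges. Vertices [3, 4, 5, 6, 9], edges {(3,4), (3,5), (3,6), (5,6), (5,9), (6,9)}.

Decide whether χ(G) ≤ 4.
Yes, G is 4-colorable

A valid 4-coloring: color 1: [4, 6]; color 2: [3, 9]; color 3: [5].
(χ(G) = 3 ≤ 4.)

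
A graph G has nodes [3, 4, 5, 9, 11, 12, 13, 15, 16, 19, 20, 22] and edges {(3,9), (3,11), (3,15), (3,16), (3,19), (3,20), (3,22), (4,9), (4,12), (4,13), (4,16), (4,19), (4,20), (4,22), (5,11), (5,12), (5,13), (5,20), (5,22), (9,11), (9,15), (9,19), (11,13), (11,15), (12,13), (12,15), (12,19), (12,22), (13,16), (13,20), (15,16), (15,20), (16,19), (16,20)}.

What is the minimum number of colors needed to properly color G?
χ(G) = 4

Clique number ω(G) = 4 (lower bound: χ ≥ ω).
The clique on [3, 15, 16, 20] has size 4, forcing χ ≥ 4, and the coloring below uses 4 colors, so χ(G) = 4.
A valid 4-coloring: color 1: [3, 4, 5]; color 2: [11, 19, 20, 22]; color 3: [9, 12, 16]; color 4: [13, 15].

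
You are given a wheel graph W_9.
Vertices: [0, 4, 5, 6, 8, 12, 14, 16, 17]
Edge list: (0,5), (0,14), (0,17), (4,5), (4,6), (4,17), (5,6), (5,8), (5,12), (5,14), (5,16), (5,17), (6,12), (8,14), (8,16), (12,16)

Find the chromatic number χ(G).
Clique number ω(G) = 3 (lower bound: χ ≥ ω).
The clique on [0, 5, 17] has size 3, forcing χ ≥ 3, and the coloring below uses 3 colors, so χ(G) = 3.
A valid 3-coloring: color 1: [5]; color 2: [0, 4, 8, 12]; color 3: [6, 14, 16, 17].

χ(G) = 3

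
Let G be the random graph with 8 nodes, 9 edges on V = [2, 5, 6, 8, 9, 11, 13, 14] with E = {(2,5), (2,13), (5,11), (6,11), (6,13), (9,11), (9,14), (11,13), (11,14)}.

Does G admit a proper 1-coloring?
No, G is not 1-colorable

The clique on vertices [9, 11, 14] has size 3 > 1, so it alone needs 3 colors.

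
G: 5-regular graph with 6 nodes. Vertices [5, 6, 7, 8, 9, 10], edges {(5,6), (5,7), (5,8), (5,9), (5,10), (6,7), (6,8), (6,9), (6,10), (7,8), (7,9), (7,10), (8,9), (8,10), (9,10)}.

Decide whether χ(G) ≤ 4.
No, G is not 4-colorable

The clique on vertices [5, 6, 7, 8, 9, 10] has size 6 > 4, so it alone needs 6 colors.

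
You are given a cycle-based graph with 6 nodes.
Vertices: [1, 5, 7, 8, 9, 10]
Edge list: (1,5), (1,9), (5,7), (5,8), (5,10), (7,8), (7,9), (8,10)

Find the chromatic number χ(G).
Clique number ω(G) = 3 (lower bound: χ ≥ ω).
The clique on [5, 8, 10] has size 3, forcing χ ≥ 3, and the coloring below uses 3 colors, so χ(G) = 3.
A valid 3-coloring: color 1: [5, 9]; color 2: [1, 7, 10]; color 3: [8].

χ(G) = 3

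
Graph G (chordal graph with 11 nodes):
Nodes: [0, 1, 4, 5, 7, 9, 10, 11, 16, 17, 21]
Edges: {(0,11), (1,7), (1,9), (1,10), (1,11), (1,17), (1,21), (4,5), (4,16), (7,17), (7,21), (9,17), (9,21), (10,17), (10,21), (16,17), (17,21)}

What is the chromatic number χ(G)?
Clique number ω(G) = 4 (lower bound: χ ≥ ω).
The clique on [1, 9, 17, 21] has size 4, forcing χ ≥ 4, and the coloring below uses 4 colors, so χ(G) = 4.
A valid 4-coloring: color 1: [4, 11, 17]; color 2: [0, 1, 5, 16]; color 3: [21]; color 4: [7, 9, 10].

χ(G) = 4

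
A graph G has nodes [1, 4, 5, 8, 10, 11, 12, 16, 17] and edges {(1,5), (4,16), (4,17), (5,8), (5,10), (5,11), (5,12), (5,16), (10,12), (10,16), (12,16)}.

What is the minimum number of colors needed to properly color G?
χ(G) = 4

Clique number ω(G) = 4 (lower bound: χ ≥ ω).
The clique on [5, 10, 12, 16] has size 4, forcing χ ≥ 4, and the coloring below uses 4 colors, so χ(G) = 4.
A valid 4-coloring: color 1: [4, 5]; color 2: [1, 8, 11, 16, 17]; color 3: [12]; color 4: [10].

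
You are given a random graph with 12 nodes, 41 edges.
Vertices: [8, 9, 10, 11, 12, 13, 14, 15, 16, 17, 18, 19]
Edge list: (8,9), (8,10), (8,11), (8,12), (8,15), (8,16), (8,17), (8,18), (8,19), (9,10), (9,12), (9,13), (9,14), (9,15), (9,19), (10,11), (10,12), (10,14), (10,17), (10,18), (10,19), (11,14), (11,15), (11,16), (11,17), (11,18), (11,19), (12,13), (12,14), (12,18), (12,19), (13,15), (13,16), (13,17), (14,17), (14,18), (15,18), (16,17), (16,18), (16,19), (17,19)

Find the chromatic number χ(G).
χ(G) = 5

Clique number ω(G) = 5 (lower bound: χ ≥ ω).
The clique on [8, 11, 16, 17, 19] has size 5, forcing χ ≥ 5, and the coloring below uses 5 colors, so χ(G) = 5.
A valid 5-coloring: color 1: [8, 13, 14]; color 2: [11, 12]; color 3: [10, 15, 16]; color 4: [9, 17, 18]; color 5: [19].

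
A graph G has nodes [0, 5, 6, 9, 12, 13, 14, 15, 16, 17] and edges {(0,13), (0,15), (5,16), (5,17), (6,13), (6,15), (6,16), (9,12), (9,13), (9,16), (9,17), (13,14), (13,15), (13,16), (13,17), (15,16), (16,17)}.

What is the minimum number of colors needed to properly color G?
Clique number ω(G) = 4 (lower bound: χ ≥ ω).
The clique on [9, 13, 16, 17] has size 4, forcing χ ≥ 4, and the coloring below uses 4 colors, so χ(G) = 4.
A valid 4-coloring: color 1: [5, 12, 13]; color 2: [0, 14, 16]; color 3: [9, 15]; color 4: [6, 17].

χ(G) = 4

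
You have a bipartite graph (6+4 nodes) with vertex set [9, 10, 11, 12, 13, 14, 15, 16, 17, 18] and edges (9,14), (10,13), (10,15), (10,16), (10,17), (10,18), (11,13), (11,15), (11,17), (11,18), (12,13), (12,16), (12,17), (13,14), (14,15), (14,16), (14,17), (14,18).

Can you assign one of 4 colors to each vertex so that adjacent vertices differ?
Yes, G is 4-colorable

A valid 4-coloring: color 1: [10, 11, 12, 14]; color 2: [9, 13, 15, 16, 17, 18].
(χ(G) = 2 ≤ 4.)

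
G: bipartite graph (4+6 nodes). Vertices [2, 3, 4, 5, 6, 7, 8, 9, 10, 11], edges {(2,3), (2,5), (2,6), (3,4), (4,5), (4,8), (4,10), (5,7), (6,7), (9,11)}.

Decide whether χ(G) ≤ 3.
Yes, G is 3-colorable

A valid 3-coloring: color 1: [2, 4, 7, 9]; color 2: [3, 5, 6, 8, 10, 11].
(χ(G) = 2 ≤ 3.)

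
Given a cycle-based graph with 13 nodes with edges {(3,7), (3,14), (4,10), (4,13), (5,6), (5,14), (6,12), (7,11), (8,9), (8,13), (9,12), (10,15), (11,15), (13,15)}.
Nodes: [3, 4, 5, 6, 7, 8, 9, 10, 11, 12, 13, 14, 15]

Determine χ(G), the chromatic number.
Clique number ω(G) = 2 (lower bound: χ ≥ ω).
Odd cycle [5, 14, 3, 7, 11, 15, 13, 8, 9, 12, 6] needs 3 colors (χ ≥ 3).
The coloring below uses 3 colors, so χ(G) = 3.
A valid 3-coloring: color 1: [4, 6, 7, 8, 14, 15]; color 2: [3, 5, 10, 11, 12, 13]; color 3: [9].

χ(G) = 3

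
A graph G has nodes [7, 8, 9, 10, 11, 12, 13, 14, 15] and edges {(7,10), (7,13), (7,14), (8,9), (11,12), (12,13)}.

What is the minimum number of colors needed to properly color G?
Clique number ω(G) = 2 (lower bound: χ ≥ ω).
The graph is bipartite (no odd cycle), so 2 colors suffice: χ(G) = 2.
A valid 2-coloring: color 1: [7, 8, 12, 15]; color 2: [9, 10, 11, 13, 14].

χ(G) = 2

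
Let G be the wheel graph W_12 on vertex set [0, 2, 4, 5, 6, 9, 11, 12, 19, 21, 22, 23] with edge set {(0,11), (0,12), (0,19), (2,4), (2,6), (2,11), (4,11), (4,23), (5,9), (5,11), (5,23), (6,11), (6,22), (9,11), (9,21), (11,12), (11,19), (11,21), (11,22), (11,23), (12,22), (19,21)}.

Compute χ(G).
Clique number ω(G) = 3 (lower bound: χ ≥ ω).
Odd cycle [23, 5, 9, 21, 19, 0, 12, 22, 6, 2, 4] needs 3 colors (χ ≥ 3).
Vertex 11 is adjacent to every vertex of [0, 2, 4, 5, 6, 9, 12, 19, 21, 22, 23], which already need 3 colors among themselves, so 11 needs a new color (χ ≥ 4).
The coloring below uses 4 colors, so χ(G) = 4.
A valid 4-coloring: color 1: [11]; color 2: [2, 9, 12, 19, 23]; color 3: [0, 4, 5, 21, 22]; color 4: [6].

χ(G) = 4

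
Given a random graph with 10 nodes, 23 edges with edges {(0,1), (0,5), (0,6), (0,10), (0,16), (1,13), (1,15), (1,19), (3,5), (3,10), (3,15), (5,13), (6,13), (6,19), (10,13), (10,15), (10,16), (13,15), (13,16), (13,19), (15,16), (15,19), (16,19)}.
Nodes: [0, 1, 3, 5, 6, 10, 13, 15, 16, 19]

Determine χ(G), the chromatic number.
χ(G) = 4

Clique number ω(G) = 4 (lower bound: χ ≥ ω).
The clique on [10, 13, 15, 16] has size 4, forcing χ ≥ 4, and the coloring below uses 4 colors, so χ(G) = 4.
A valid 4-coloring: color 1: [0, 3, 13]; color 2: [5, 6, 15]; color 3: [10, 19]; color 4: [1, 16].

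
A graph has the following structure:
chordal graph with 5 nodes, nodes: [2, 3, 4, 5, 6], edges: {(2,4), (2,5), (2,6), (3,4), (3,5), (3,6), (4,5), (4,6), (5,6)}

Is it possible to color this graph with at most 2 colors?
The clique on vertices [2, 4, 5, 6] has size 4 > 2, so it alone needs 4 colors.

No, G is not 2-colorable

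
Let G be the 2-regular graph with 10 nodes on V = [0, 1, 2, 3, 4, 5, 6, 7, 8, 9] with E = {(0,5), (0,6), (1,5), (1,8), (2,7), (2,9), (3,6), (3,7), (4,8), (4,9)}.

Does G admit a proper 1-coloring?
No, G is not 1-colorable

Edge (0,5) forces its endpoints to differ, so 1 color is not enough.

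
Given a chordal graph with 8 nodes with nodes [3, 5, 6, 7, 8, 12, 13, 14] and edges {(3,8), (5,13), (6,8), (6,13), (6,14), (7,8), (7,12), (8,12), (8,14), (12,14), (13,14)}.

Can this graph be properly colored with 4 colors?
A valid 4-coloring: color 1: [8, 13]; color 2: [3, 5, 7, 14]; color 3: [6, 12].
(χ(G) = 3 ≤ 4.)

Yes, G is 4-colorable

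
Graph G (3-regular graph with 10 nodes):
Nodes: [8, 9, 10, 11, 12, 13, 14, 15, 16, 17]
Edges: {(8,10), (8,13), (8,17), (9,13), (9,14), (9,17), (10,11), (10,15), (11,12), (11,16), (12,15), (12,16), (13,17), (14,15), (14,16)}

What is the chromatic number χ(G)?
χ(G) = 3

Clique number ω(G) = 3 (lower bound: χ ≥ ω).
The clique on [8, 13, 17] has size 3, forcing χ ≥ 3, and the coloring below uses 3 colors, so χ(G) = 3.
A valid 3-coloring: color 1: [10, 12, 13, 14]; color 2: [8, 9, 11, 15]; color 3: [16, 17].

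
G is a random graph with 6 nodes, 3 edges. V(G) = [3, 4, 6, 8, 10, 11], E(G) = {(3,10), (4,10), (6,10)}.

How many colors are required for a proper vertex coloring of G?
χ(G) = 2

Clique number ω(G) = 2 (lower bound: χ ≥ ω).
The graph is bipartite (no odd cycle), so 2 colors suffice: χ(G) = 2.
A valid 2-coloring: color 1: [8, 10, 11]; color 2: [3, 4, 6].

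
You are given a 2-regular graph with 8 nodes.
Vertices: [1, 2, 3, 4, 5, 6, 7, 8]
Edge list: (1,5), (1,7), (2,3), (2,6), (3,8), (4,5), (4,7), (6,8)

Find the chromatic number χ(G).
Clique number ω(G) = 2 (lower bound: χ ≥ ω).
The graph is bipartite (no odd cycle), so 2 colors suffice: χ(G) = 2.
A valid 2-coloring: color 1: [3, 5, 6, 7]; color 2: [1, 2, 4, 8].

χ(G) = 2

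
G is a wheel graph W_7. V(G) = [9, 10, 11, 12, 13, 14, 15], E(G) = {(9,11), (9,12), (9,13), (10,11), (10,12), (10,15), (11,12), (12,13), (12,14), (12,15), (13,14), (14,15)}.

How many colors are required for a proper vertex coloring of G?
χ(G) = 3

Clique number ω(G) = 3 (lower bound: χ ≥ ω).
The clique on [9, 11, 12] has size 3, forcing χ ≥ 3, and the coloring below uses 3 colors, so χ(G) = 3.
A valid 3-coloring: color 1: [12]; color 2: [11, 13, 15]; color 3: [9, 10, 14].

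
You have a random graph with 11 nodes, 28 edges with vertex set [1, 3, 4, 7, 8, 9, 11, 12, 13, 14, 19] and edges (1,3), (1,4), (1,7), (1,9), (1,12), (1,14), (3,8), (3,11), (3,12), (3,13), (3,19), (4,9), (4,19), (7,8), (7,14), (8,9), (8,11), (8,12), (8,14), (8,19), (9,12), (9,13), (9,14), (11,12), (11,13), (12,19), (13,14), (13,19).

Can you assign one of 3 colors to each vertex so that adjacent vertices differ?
The clique on vertices [3, 8, 11, 12] has size 4 > 3, so it alone needs 4 colors.

No, G is not 3-colorable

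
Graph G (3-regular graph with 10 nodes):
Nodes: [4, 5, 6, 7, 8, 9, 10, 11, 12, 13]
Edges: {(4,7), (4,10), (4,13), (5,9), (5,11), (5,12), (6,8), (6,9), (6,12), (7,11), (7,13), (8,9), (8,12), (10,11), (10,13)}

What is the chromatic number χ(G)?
Clique number ω(G) = 3 (lower bound: χ ≥ ω).
The clique on [4, 10, 13] has size 3, forcing χ ≥ 3, and the coloring below uses 3 colors, so χ(G) = 3.
A valid 3-coloring: color 1: [9, 11, 12, 13]; color 2: [5, 6, 7, 10]; color 3: [4, 8].

χ(G) = 3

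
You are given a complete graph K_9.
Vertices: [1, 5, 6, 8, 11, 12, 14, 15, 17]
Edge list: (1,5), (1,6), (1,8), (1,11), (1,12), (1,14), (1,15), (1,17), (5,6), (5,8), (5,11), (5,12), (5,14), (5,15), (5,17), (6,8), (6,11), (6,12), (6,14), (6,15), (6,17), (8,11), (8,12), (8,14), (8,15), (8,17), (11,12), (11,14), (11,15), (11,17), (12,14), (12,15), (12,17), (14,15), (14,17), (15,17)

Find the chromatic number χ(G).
χ(G) = 9

Clique number ω(G) = 9 (lower bound: χ ≥ ω).
The clique on [1, 5, 6, 8, 11, 12, 14, 15, 17] has size 9, forcing χ ≥ 9, and the coloring below uses 9 colors, so χ(G) = 9.
A valid 9-coloring: color 1: [11]; color 2: [17]; color 3: [5]; color 4: [15]; color 5: [1]; color 6: [12]; color 7: [6]; color 8: [8]; color 9: [14].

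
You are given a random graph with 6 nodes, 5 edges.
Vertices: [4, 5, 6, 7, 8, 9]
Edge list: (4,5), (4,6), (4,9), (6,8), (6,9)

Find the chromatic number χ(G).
χ(G) = 3

Clique number ω(G) = 3 (lower bound: χ ≥ ω).
The clique on [4, 6, 9] has size 3, forcing χ ≥ 3, and the coloring below uses 3 colors, so χ(G) = 3.
A valid 3-coloring: color 1: [4, 7, 8]; color 2: [5, 6]; color 3: [9].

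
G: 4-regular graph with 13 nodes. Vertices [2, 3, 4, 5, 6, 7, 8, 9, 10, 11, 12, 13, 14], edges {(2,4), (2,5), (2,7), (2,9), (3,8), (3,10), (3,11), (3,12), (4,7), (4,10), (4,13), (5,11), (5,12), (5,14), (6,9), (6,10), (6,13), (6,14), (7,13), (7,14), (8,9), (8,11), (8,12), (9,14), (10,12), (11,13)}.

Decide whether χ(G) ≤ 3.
A valid 3-coloring: color 1: [2, 8, 10, 13, 14]; color 2: [6, 7, 11, 12]; color 3: [3, 4, 5, 9].
(χ(G) = 3 ≤ 3.)

Yes, G is 3-colorable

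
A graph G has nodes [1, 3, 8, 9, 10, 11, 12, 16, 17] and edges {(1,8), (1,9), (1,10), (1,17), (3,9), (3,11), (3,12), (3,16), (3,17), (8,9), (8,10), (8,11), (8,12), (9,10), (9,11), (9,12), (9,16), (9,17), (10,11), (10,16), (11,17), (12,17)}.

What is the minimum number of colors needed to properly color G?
χ(G) = 4

Clique number ω(G) = 4 (lower bound: χ ≥ ω).
The clique on [1, 8, 9, 10] has size 4, forcing χ ≥ 4, and the coloring below uses 4 colors, so χ(G) = 4.
A valid 4-coloring: color 1: [9]; color 2: [1, 11, 12, 16]; color 3: [3, 8]; color 4: [10, 17].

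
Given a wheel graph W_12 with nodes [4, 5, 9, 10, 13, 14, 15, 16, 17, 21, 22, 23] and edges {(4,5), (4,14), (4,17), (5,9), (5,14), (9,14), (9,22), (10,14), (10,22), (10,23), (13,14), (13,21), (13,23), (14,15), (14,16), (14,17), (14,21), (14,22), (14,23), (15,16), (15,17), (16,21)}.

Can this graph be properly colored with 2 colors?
No, G is not 2-colorable

The clique on vertices [4, 14, 17] has size 3 > 2, so it alone needs 3 colors.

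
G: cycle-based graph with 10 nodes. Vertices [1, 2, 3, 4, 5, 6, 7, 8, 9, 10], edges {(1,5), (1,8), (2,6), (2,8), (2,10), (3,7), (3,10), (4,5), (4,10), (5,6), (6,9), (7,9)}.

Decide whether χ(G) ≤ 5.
Yes, G is 5-colorable

A valid 5-coloring: color 1: [6, 7, 8, 10]; color 2: [2, 3, 5, 9]; color 3: [1, 4].
(χ(G) = 3 ≤ 5.)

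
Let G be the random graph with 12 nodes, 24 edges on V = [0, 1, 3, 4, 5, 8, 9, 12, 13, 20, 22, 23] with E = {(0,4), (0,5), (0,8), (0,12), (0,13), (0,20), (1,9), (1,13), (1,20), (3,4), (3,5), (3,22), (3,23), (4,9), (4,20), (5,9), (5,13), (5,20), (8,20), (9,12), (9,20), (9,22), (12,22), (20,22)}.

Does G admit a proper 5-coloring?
Yes, G is 5-colorable

A valid 5-coloring: color 1: [3, 12, 13, 20]; color 2: [0, 9, 23]; color 3: [1, 4, 5, 8, 22].
(χ(G) = 3 ≤ 5.)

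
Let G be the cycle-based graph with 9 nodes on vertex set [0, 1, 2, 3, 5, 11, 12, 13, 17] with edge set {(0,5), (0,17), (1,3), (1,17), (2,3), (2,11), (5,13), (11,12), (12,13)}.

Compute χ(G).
Clique number ω(G) = 2 (lower bound: χ ≥ ω).
Odd cycle [17, 0, 5, 13, 12, 11, 2, 3, 1] needs 3 colors (χ ≥ 3).
The coloring below uses 3 colors, so χ(G) = 3.
A valid 3-coloring: color 1: [3, 5, 12, 17]; color 2: [0, 1, 11, 13]; color 3: [2].

χ(G) = 3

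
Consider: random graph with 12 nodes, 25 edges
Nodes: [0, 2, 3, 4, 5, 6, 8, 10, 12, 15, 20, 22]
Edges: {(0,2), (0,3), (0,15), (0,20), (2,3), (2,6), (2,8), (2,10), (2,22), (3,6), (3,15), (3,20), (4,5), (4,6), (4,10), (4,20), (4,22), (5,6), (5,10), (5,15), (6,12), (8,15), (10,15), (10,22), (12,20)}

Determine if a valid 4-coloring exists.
A valid 4-coloring: color 1: [2, 4, 12, 15]; color 2: [6, 8, 10, 20]; color 3: [3, 5, 22]; color 4: [0].
(χ(G) = 4 ≤ 4.)

Yes, G is 4-colorable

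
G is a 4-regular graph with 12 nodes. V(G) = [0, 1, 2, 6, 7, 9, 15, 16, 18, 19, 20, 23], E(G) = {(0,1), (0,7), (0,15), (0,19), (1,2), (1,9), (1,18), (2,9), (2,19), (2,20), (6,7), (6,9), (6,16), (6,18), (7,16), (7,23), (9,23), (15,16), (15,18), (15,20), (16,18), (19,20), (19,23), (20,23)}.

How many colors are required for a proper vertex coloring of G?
Clique number ω(G) = 3 (lower bound: χ ≥ ω).
The clique on [1, 2, 9] has size 3, forcing χ ≥ 3, and the coloring below uses 3 colors, so χ(G) = 3.
A valid 3-coloring: color 1: [1, 6, 15, 19]; color 2: [7, 9, 18, 20]; color 3: [0, 2, 16, 23].

χ(G) = 3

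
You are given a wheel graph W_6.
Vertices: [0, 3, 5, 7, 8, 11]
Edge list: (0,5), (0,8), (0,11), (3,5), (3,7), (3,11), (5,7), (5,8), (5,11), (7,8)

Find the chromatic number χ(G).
Clique number ω(G) = 3 (lower bound: χ ≥ ω).
Odd cycle [8, 0, 11, 3, 7] needs 3 colors (χ ≥ 3).
Vertex 5 is adjacent to every vertex of [0, 3, 7, 8, 11], which already need 3 colors among themselves, so 5 needs a new color (χ ≥ 4).
The coloring below uses 4 colors, so χ(G) = 4.
A valid 4-coloring: color 1: [5]; color 2: [3, 8]; color 3: [0, 7]; color 4: [11].

χ(G) = 4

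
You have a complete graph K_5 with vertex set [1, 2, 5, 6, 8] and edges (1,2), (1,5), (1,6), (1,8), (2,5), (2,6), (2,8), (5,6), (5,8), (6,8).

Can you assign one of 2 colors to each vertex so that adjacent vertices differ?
No, G is not 2-colorable

The clique on vertices [1, 2, 5, 6, 8] has size 5 > 2, so it alone needs 5 colors.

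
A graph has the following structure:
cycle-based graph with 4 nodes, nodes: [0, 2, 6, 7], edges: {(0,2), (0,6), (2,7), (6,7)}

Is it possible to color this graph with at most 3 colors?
A valid 3-coloring: color 1: [0, 7]; color 2: [2, 6].
(χ(G) = 2 ≤ 3.)

Yes, G is 3-colorable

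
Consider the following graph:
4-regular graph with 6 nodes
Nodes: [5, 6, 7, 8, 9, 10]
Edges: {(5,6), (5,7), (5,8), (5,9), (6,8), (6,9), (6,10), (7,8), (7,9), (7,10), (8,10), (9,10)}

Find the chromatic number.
χ(G) = 3

Clique number ω(G) = 3 (lower bound: χ ≥ ω).
The clique on [6, 8, 10] has size 3, forcing χ ≥ 3, and the coloring below uses 3 colors, so χ(G) = 3.
A valid 3-coloring: color 1: [5, 10]; color 2: [6, 7]; color 3: [8, 9].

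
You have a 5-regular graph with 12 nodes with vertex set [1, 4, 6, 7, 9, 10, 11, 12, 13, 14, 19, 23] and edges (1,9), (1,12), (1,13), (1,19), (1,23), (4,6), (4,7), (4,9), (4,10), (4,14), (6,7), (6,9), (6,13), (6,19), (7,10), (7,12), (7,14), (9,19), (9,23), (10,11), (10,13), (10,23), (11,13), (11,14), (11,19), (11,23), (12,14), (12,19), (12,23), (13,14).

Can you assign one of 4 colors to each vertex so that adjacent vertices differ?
A valid 4-coloring: color 1: [1, 6, 10, 14]; color 2: [9, 11, 12]; color 3: [4, 13, 19, 23]; color 4: [7].
(χ(G) = 4 ≤ 4.)

Yes, G is 4-colorable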